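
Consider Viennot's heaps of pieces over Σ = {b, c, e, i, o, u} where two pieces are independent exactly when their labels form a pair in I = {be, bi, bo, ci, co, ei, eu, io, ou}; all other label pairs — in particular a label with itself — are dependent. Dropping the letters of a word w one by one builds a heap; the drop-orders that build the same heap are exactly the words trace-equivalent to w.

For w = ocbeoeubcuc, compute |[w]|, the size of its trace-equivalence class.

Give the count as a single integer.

drop 0:o onto floor
drop 1:c onto floor
drop 2:b onto {1:c}
drop 3:e onto {0:o, 1:c}
drop 4:o onto {3:e}
drop 5:e onto {4:o}
drop 6:u onto {2:b}
drop 7:b onto {6:u}
drop 8:c onto {5:e, 7:b}
drop 9:u onto {8:c}
drop 10:c onto {9:u}
ground layer = {0:o, 1:c}
drop-orders for the pieces not yet dropped (sum over which currently-grounded one goes next):
  1 to go: {10} 1
  2 to go: {9,10} 1
  3 to go: {8,9,10} 1
  4 to go: {5,8,9,10} 1  {7,8,9,10} 1
  5 to go: {4,5,8,9,10} 1  {5,7,8,9,10} 2  {6,7,8,9,10} 1
  6 to go: {2,6,7,8,9,10} 1  {3,4,5,8,9,10} 1  {4,5,7,8,9,10} 3  {5,6,7,8,9,10} 3
  7 to go: {0,3,4,5,8,9,10} 1  {2,5,6,7,8,9,10} 4  {3,4,5,7,8,9,10} 4  {4,5,6,7,8,9,10} 6
  8 to go: {0,3,4,5,7,8,9,10} 5  {2,4,5,6,7,8,9,10} 10  {3,4,5,6,7,8,9,10} 10
  9 to go: {0,3,4,5,6,7,8,9,10} 15  {2,3,4,5,6,7,8,9,10} 20
  if 0:o drops first: 20 orders
  if 1:c drops first: 35 orders
heap linearizations: 55

55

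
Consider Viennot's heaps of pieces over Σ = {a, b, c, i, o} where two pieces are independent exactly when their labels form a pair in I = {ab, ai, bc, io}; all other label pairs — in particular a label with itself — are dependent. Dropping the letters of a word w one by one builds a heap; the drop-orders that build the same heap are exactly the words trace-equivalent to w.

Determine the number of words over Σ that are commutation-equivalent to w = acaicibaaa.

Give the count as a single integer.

20

piece 0:a — minimal
piece 1:c rests on {0:a}
piece 2:a rests on {1:c}
piece 3:i rests on {1:c}
piece 4:c rests on {2:a, 3:i}
piece 5:i rests on {4:c}
piece 6:b rests on {5:i}
piece 7:a rests on {4:c}
piece 8:a rests on {7:a}
piece 9:a rests on {8:a}
minimal pieces: {0:a}
ways to finish when only these pieces remain (= sum over removing one remaining piece with nothing left below it):
  1 left: {6}→1  {9}→1
  2 left: {5,6}→1  {6,9}→2  {8,9}→1
  3 left: {5,6,9}→3  {6,8,9}→3  {7,8,9}→1
  4 left: {5,6,8,9}→6  {6,7,8,9}→4
  5 left: {5,6,7,8,9}→10
  6 left: {4,5,6,7,8,9}→10
  7 left: {2,4,5,6,7,8,9}→10  {3,4,5,6,7,8,9}→10
  8 left: {2,3,4,5,6,7,8,9}→20
  placing 0:a first → 20 extensions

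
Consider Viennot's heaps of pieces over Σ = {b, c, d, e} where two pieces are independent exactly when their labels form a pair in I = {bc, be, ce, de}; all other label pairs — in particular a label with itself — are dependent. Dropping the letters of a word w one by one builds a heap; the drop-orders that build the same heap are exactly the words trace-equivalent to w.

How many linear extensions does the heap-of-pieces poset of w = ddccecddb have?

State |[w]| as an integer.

9

piece 0:d — minimal
piece 1:d rests on {0:d}
piece 2:c rests on {1:d}
piece 3:c rests on {2:c}
piece 4:e — minimal
piece 5:c rests on {3:c}
piece 6:d rests on {5:c}
piece 7:d rests on {6:d}
piece 8:b rests on {7:d}
minimal pieces: {0:d, 4:e}
ways to finish when only these pieces remain (= sum over removing one remaining piece with nothing left below it):
  1 left: {4}→1  {8}→1
  2 left: {4,8}→2  {7,8}→1
  3 left: {4,7,8}→3  {6,7,8}→1
  4 left: {4,6,7,8}→4  {5,6,7,8}→1
  5 left: {3,5,6,7,8}→1  {4,5,6,7,8}→5
  6 left: {2,3,5,6,7,8}→1  {3,4,5,6,7,8}→6
  7 left: {1,2,3,5,6,7,8}→1  {2,3,4,5,6,7,8}→7
  placing 0:d first → 8 extensions
  placing 4:e first → 1 extensions
total linear extensions = 9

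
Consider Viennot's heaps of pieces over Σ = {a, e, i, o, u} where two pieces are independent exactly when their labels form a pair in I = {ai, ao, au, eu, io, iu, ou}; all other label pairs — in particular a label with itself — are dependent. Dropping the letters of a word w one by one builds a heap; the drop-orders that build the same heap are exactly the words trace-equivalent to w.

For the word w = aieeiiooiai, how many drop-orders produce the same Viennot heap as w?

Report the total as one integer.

0(a) covers ∅
1(i) covers ∅
2(e) covers 0:a, 1:i
3(e) covers 2:e
4(i) covers 3:e
5(i) covers 4:i
6(o) covers 3:e
7(o) covers 6:o
8(i) covers 5:i
9(a) covers 3:e
10(i) covers 8:i
floor of heap: 0:a, 1:i
completions by unplaced set U, small U first (add the entries for U minus each lowest piece of U):
  |U|=1: {7}:1  {9}:1  {10}:1
  |U|=2: {6,7}:1  {7,9}:2  {7,10}:2  {8,10}:1  {9,10}:2
  |U|=3: {5,8,10}:1  {6,7,9}:3  {6,7,10}:3  {7,8,10}:3  {7,9,10}:6  {8,9,10}:3
  |U|=4: {4,5,8,10}:1  {5,7,8,10}:4  {5,8,9,10}:4  {6,7,8,10}:6  {6,7,9,10}:12  {7,8,9,10}:12
  |U|=5: {4,5,7,8,10}:5  {4,5,8,9,10}:5  {5,6,7,8,10}:10  {5,7,8,9,10}:20  {6,7,8,9,10}:30
  |U|=6: {4,5,6,7,8,10}:15  {4,5,7,8,9,10}:30  {5,6,7,8,9,10}:60
  |U|=7: {4,5,6,7,8,9,10}:105
  |U|=8: {3,4,5,6,7,8,9,10}:105
  |U|=9: {2,3,4,5,6,7,8,9,10}:105
  start at 0(a): 105
  start at 1(i): 105
sum over floor = 210

210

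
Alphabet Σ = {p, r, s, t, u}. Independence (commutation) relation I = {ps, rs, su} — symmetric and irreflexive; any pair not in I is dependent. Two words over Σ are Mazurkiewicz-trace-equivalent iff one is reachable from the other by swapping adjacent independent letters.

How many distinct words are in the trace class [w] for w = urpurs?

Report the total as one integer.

6

drop 0:u onto floor
drop 1:r onto {0:u}
drop 2:p onto {1:r}
drop 3:u onto {2:p}
drop 4:r onto {3:u}
drop 5:s onto floor
ground layer = {0:u, 5:s}
drop-orders for the pieces not yet dropped (sum over which currently-grounded one goes next):
  1 to go: {4} 1  {5} 1
  2 to go: {3,4} 1  {4,5} 2
  3 to go: {2,3,4} 1  {3,4,5} 3
  4 to go: {1,2,3,4} 1  {2,3,4,5} 4
  if 0:u drops first: 5 orders
  if 5:s drops first: 1 orders
heap linearizations: 6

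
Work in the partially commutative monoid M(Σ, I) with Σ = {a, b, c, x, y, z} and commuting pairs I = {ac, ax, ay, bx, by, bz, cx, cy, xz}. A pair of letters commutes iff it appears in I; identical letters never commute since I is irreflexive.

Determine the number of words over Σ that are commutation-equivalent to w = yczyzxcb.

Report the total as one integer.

8

0(y) covers ∅
1(c) covers ∅
2(z) covers 0:y, 1:c
3(y) covers 2:z
4(z) covers 3:y
5(x) covers 3:y
6(c) covers 4:z
7(b) covers 6:c
floor of heap: 0:y, 1:c
completions by unplaced set U, small U first (add the entries for U minus each lowest piece of U):
  |U|=1: {5}:1  {7}:1
  |U|=2: {5,7}:2  {6,7}:1
  |U|=3: {4,6,7}:1  {5,6,7}:3
  |U|=4: {4,5,6,7}:4
  |U|=5: {3,4,5,6,7}:4
  |U|=6: {2,3,4,5,6,7}:4
  start at 0(y): 4
  start at 1(c): 4
sum over floor = 8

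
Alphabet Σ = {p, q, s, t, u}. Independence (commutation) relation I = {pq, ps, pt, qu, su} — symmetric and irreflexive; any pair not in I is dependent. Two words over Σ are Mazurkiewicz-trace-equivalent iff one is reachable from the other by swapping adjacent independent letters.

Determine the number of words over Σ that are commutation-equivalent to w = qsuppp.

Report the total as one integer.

0(q) covers ∅
1(s) covers 0:q
2(u) covers ∅
3(p) covers 2:u
4(p) covers 3:p
5(p) covers 4:p
floor of heap: 0:q, 2:u
completions by unplaced set U, small U first (add the entries for U minus each lowest piece of U):
  |U|=1: {1}:1  {5}:1
  |U|=2: {0,1}:1  {1,5}:2  {4,5}:1
  |U|=3: {0,1,5}:3  {1,4,5}:3  {3,4,5}:1
  |U|=4: {0,1,4,5}:6  {1,3,4,5}:4  {2,3,4,5}:1
  start at 0(q): 5
  start at 2(u): 10
sum over floor = 15

15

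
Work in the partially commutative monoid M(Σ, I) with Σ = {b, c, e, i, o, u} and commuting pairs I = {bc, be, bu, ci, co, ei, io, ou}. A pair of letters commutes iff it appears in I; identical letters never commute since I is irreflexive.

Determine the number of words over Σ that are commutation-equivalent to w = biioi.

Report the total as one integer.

4

0(b) covers ∅
1(i) covers 0:b
2(i) covers 1:i
3(o) covers 0:b
4(i) covers 2:i
floor of heap: 0:b
completions by unplaced set U, small U first (add the entries for U minus each lowest piece of U):
  |U|=1: {3}:1  {4}:1
  |U|=2: {2,4}:1  {3,4}:2
  |U|=3: {1,2,4}:1  {2,3,4}:3
  start at 0(b): 4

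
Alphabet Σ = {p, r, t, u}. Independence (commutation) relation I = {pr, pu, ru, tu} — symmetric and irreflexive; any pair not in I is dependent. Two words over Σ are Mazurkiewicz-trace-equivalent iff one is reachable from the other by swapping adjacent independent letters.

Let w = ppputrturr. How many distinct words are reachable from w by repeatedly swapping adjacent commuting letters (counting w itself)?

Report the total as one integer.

#0=p has no predecessor
#1=p depends on [0:p]
#2=p depends on [1:p]
#3=u has no predecessor
#4=t depends on [2:p]
#5=r depends on [4:t]
#6=t depends on [5:r]
#7=u depends on [3:u]
#8=r depends on [6:t]
#9=r depends on [8:r]
sources: [0:p, 3:u]
N(rest) = Σ N(rest − s) over sources s of rest; N(one piece) = 1:
  size 1 → [7]=1  [9]=1
  size 2 → [3,7]=1  [7,9]=2  [8,9]=1
  size 3 → [3,7,9]=3  [6,8,9]=1  [7,8,9]=3
  size 4 → [3,7,8,9]=6  [5,6,8,9]=1  [6,7,8,9]=4
  size 5 → [3,6,7,8,9]=10  [4,5,6,8,9]=1  [5,6,7,8,9]=5
  size 6 → [2,4,5,6,8,9]=1  [3,5,6,7,8,9]=15  [4,5,6,7,8,9]=6
  size 7 → [1,2,4,5,6,8,9]=1  [2,4,5,6,7,8,9]=7  [3,4,5,6,7,8,9]=21
  size 8 → [0,1,2,4,5,6,8,9]=1  [1,2,4,5,6,7,8,9]=8  [2,3,4,5,6,7,8,9]=28
  first=0(p) contributes 36
  first=3(u) contributes 9
|[w]| = 45

45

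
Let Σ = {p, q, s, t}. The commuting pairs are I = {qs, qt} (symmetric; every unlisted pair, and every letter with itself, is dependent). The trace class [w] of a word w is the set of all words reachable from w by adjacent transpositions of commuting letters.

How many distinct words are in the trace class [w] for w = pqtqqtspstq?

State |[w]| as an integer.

60

piece 0:p — minimal
piece 1:q rests on {0:p}
piece 2:t rests on {0:p}
piece 3:q rests on {1:q}
piece 4:q rests on {3:q}
piece 5:t rests on {2:t}
piece 6:s rests on {5:t}
piece 7:p rests on {4:q, 6:s}
piece 8:s rests on {7:p}
piece 9:t rests on {8:s}
piece 10:q rests on {7:p}
minimal pieces: {0:p}
ways to finish when only these pieces remain (= sum over removing one remaining piece with nothing left below it):
  1 left: {9}→1  {10}→1
  2 left: {8,9}→1  {9,10}→2
  3 left: {8,9,10}→3
  4 left: {7,8,9,10}→3
  5 left: {4,7,8,9,10}→3  {6,7,8,9,10}→3
  6 left: {3,4,7,8,9,10}→3  {4,6,7,8,9,10}→6  {5,6,7,8,9,10}→3
  7 left: {1,3,4,7,8,9,10}→3  {2,5,6,7,8,9,10}→3  {3,4,6,7,8,9,10}→9  {4,5,6,7,8,9,10}→9
  8 left: {1,3,4,6,7,8,9,10}→12  {2,4,5,6,7,8,9,10}→12  {3,4,5,6,7,8,9,10}→18
  9 left: {1,3,4,5,6,7,8,9,10}→30  {2,3,4,5,6,7,8,9,10}→30
  placing 0:p first → 60 extensions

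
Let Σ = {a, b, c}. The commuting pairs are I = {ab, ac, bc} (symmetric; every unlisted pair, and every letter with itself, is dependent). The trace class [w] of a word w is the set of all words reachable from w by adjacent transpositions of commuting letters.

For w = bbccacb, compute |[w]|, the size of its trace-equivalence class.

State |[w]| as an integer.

140

0(b) covers ∅
1(b) covers 0:b
2(c) covers ∅
3(c) covers 2:c
4(a) covers ∅
5(c) covers 3:c
6(b) covers 1:b
floor of heap: 0:b, 2:c, 4:a
completions by unplaced set U, small U first (add the entries for U minus each lowest piece of U):
  |U|=1: {4}:1  {5}:1  {6}:1
  |U|=2: {1,6}:1  {3,5}:1  {4,5}:2  {4,6}:2  {5,6}:2
  |U|=3: {0,1,6}:1  {1,4,6}:3  {1,5,6}:3  {2,3,5}:1  {3,4,5}:3  {3,5,6}:3  {4,5,6}:6
  |U|=4: {0,1,4,6}:4  {0,1,5,6}:4  {1,3,5,6}:6  {1,4,5,6}:12  {2,3,4,5}:4  {2,3,5,6}:4  {3,4,5,6}:12
  |U|=5: {0,1,3,5,6}:10  {0,1,4,5,6}:20  {1,2,3,5,6}:10  {1,3,4,5,6}:30  {2,3,4,5,6}:20
  start at 0(b): 60
  start at 2(c): 60
  start at 4(a): 20
sum over floor = 140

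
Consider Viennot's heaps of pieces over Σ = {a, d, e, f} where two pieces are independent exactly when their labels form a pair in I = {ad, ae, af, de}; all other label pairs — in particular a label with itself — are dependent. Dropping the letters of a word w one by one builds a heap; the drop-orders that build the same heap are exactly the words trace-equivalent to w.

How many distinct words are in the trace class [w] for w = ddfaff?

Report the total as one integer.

drop 0:d onto floor
drop 1:d onto {0:d}
drop 2:f onto {1:d}
drop 3:a onto floor
drop 4:f onto {2:f}
drop 5:f onto {4:f}
ground layer = {0:d, 3:a}
drop-orders for the pieces not yet dropped (sum over which currently-grounded one goes next):
  1 to go: {3} 1  {5} 1
  2 to go: {3,5} 2  {4,5} 1
  3 to go: {2,4,5} 1  {3,4,5} 3
  4 to go: {1,2,4,5} 1  {2,3,4,5} 4
  if 0:d drops first: 5 orders
  if 3:a drops first: 1 orders
heap linearizations: 6

6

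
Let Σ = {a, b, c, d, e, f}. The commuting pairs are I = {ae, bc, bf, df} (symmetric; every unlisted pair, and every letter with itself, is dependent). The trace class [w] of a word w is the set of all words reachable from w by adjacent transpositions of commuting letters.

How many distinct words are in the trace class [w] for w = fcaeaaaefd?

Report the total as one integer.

0(f) covers ∅
1(c) covers 0:f
2(a) covers 1:c
3(e) covers 1:c
4(a) covers 2:a
5(a) covers 4:a
6(a) covers 5:a
7(e) covers 3:e
8(f) covers 6:a, 7:e
9(d) covers 6:a, 7:e
floor of heap: 0:f
completions by unplaced set U, small U first (add the entries for U minus each lowest piece of U):
  |U|=1: {8}:1  {9}:1
  |U|=2: {8,9}:2
  |U|=3: {6,8,9}:2  {7,8,9}:2
  |U|=4: {3,7,8,9}:2  {5,6,8,9}:2  {6,7,8,9}:4
  |U|=5: {3,6,7,8,9}:6  {4,5,6,8,9}:2  {5,6,7,8,9}:6
  |U|=6: {2,4,5,6,8,9}:2  {3,5,6,7,8,9}:12  {4,5,6,7,8,9}:8
  |U|=7: {2,4,5,6,7,8,9}:10  {3,4,5,6,7,8,9}:20
  |U|=8: {2,3,4,5,6,7,8,9}:30
  start at 0(f): 30

30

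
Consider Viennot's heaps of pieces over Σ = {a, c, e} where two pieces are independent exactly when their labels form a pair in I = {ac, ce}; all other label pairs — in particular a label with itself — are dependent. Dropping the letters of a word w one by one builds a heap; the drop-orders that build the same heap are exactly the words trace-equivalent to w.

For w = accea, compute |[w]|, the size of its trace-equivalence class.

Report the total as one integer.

0(a) covers ∅
1(c) covers ∅
2(c) covers 1:c
3(e) covers 0:a
4(a) covers 3:e
floor of heap: 0:a, 1:c
completions by unplaced set U, small U first (add the entries for U minus each lowest piece of U):
  |U|=1: {2}:1  {4}:1
  |U|=2: {1,2}:1  {2,4}:2  {3,4}:1
  |U|=3: {0,3,4}:1  {1,2,4}:3  {2,3,4}:3
  start at 0(a): 6
  start at 1(c): 4
sum over floor = 10

10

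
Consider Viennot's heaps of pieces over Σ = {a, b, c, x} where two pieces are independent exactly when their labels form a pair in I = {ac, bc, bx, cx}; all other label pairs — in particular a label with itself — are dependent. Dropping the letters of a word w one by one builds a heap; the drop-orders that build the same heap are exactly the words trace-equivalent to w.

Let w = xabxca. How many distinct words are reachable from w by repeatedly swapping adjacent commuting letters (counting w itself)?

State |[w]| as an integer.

drop 0:x onto floor
drop 1:a onto {0:x}
drop 2:b onto {1:a}
drop 3:x onto {1:a}
drop 4:c onto floor
drop 5:a onto {2:b, 3:x}
ground layer = {0:x, 4:c}
drop-orders for the pieces not yet dropped (sum over which currently-grounded one goes next):
  1 to go: {4} 1  {5} 1
  2 to go: {2,5} 1  {3,5} 1  {4,5} 2
  3 to go: {2,3,5} 2  {2,4,5} 3  {3,4,5} 3
  4 to go: {1,2,3,5} 2  {2,3,4,5} 8
  if 0:x drops first: 10 orders
  if 4:c drops first: 2 orders
heap linearizations: 12

12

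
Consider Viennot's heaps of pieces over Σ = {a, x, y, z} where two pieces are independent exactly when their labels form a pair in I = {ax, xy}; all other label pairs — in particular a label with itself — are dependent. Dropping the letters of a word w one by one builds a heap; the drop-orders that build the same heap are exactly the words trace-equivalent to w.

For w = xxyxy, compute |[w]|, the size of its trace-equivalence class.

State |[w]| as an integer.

#0=x has no predecessor
#1=x depends on [0:x]
#2=y has no predecessor
#3=x depends on [1:x]
#4=y depends on [2:y]
sources: [0:x, 2:y]
N(rest) = Σ N(rest − s) over sources s of rest; N(one piece) = 1:
  size 1 → [3]=1  [4]=1
  size 2 → [1,3]=1  [2,4]=1  [3,4]=2
  size 3 → [0,1,3]=1  [1,3,4]=3  [2,3,4]=3
  first=0(x) contributes 6
  first=2(y) contributes 4
|[w]| = 10

10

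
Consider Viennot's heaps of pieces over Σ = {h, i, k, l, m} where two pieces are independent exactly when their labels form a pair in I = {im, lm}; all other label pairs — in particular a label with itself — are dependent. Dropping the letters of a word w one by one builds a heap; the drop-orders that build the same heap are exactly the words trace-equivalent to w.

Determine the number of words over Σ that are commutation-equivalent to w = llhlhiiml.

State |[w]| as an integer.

4

0(l) covers ∅
1(l) covers 0:l
2(h) covers 1:l
3(l) covers 2:h
4(h) covers 3:l
5(i) covers 4:h
6(i) covers 5:i
7(m) covers 4:h
8(l) covers 6:i
floor of heap: 0:l
completions by unplaced set U, small U first (add the entries for U minus each lowest piece of U):
  |U|=1: {7}:1  {8}:1
  |U|=2: {6,8}:1  {7,8}:2
  |U|=3: {5,6,8}:1  {6,7,8}:3
  |U|=4: {5,6,7,8}:4
  |U|=5: {4,5,6,7,8}:4
  |U|=6: {3,4,5,6,7,8}:4
  |U|=7: {2,3,4,5,6,7,8}:4
  start at 0(l): 4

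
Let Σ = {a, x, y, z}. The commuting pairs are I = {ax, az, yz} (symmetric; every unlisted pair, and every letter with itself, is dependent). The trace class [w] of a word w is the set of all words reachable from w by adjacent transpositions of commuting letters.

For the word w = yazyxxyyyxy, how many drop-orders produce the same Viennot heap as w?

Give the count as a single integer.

4

0(y) covers ∅
1(a) covers 0:y
2(z) covers ∅
3(y) covers 1:a
4(x) covers 2:z, 3:y
5(x) covers 4:x
6(y) covers 5:x
7(y) covers 6:y
8(y) covers 7:y
9(x) covers 8:y
10(y) covers 9:x
floor of heap: 0:y, 2:z
completions by unplaced set U, small U first (add the entries for U minus each lowest piece of U):
  |U|=1: {10}:1
  |U|=2: {9,10}:1
  |U|=3: {8,9,10}:1
  |U|=4: {7,8,9,10}:1
  |U|=5: {6,7,8,9,10}:1
  |U|=6: {5,6,7,8,9,10}:1
  |U|=7: {4,5,6,7,8,9,10}:1
  |U|=8: {2,4,5,6,7,8,9,10}:1  {3,4,5,6,7,8,9,10}:1
  |U|=9: {1,3,4,5,6,7,8,9,10}:1  {2,3,4,5,6,7,8,9,10}:2
  start at 0(y): 3
  start at 2(z): 1
sum over floor = 4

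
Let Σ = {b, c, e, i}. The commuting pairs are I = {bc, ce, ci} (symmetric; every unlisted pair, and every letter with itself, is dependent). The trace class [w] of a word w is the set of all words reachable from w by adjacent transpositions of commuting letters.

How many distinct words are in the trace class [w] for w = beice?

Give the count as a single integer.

5

0(b) covers ∅
1(e) covers 0:b
2(i) covers 1:e
3(c) covers ∅
4(e) covers 2:i
floor of heap: 0:b, 3:c
completions by unplaced set U, small U first (add the entries for U minus each lowest piece of U):
  |U|=1: {3}:1  {4}:1
  |U|=2: {2,4}:1  {3,4}:2
  |U|=3: {1,2,4}:1  {2,3,4}:3
  start at 0(b): 4
  start at 3(c): 1
sum over floor = 5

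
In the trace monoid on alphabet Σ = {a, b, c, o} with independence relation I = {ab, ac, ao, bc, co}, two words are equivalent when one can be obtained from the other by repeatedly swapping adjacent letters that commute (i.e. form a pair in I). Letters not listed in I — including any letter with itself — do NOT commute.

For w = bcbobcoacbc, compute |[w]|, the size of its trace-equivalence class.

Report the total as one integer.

2310

piece 0:b — minimal
piece 1:c — minimal
piece 2:b rests on {0:b}
piece 3:o rests on {2:b}
piece 4:b rests on {3:o}
piece 5:c rests on {1:c}
piece 6:o rests on {4:b}
piece 7:a — minimal
piece 8:c rests on {5:c}
piece 9:b rests on {6:o}
piece 10:c rests on {8:c}
minimal pieces: {0:b, 1:c, 7:a}
ways to finish when only these pieces remain (= sum over removing one remaining piece with nothing left below it):
  1 left: {7}→1  {9}→1  {10}→1
  2 left: {6,9}→1  {7,9}→2  {7,10}→2  {8,10}→1  {9,10}→2
  3 left: {4,6,9}→1  {5,8,10}→1  {6,7,9}→3  {6,9,10}→3  {7,8,10}→3  {7,9,10}→6  {8,9,10}→3
  4 left: {1,5,8,10}→1  {3,4,6,9}→1  {4,6,7,9}→4  {4,6,9,10}→4  {5,7,8,10}→4  {5,8,9,10}→4  {6,7,9,10}→12  {6,8,9,10}→6  {7,8,9,10}→12
  5 left: {1,5,7,8,10}→5  {1,5,8,9,10}→5  {2,3,4,6,9}→1  {3,4,6,7,9}→5  {3,4,6,9,10}→5  {4,6,7,9,10}→20  {4,6,8,9,10}→10  {5,6,8,9,10}→10  {5,7,8,9,10}→20  {6,7,8,9,10}→30
  6 left: {0,2,3,4,6,9}→1  {1,5,6,8,9,10}→15  {1,5,7,8,9,10}→30  {2,3,4,6,7,9}→6  {2,3,4,6,9,10}→6  {3,4,6,7,9,10}→30  {3,4,6,8,9,10}→15  {4,5,6,8,9,10}→20  {4,6,7,8,9,10}→60  {5,6,7,8,9,10}→60
  7 left: {0,2,3,4,6,7,9}→7  {0,2,3,4,6,9,10}→7  {1,4,5,6,8,9,10}→35  {1,5,6,7,8,9,10}→105  {2,3,4,6,7,9,10}→42  {2,3,4,6,8,9,10}→21  {3,4,5,6,8,9,10}→35  {3,4,6,7,8,9,10}→105  {4,5,6,7,8,9,10}→140
  8 left: {0,2,3,4,6,7,9,10}→56  {0,2,3,4,6,8,9,10}→28  {1,3,4,5,6,8,9,10}→70  {1,4,5,6,7,8,9,10}→280  {2,3,4,5,6,8,9,10}→56  {2,3,4,6,7,8,9,10}→168  {3,4,5,6,7,8,9,10}→280
  9 left: {0,2,3,4,5,6,8,9,10}→84  {0,2,3,4,6,7,8,9,10}→252  {1,2,3,4,5,6,8,9,10}→126  {1,3,4,5,6,7,8,9,10}→630  {2,3,4,5,6,7,8,9,10}→504
  placing 0:b first → 1260 extensions
  placing 1:c first → 840 extensions
  placing 7:a first → 210 extensions
total linear extensions = 2310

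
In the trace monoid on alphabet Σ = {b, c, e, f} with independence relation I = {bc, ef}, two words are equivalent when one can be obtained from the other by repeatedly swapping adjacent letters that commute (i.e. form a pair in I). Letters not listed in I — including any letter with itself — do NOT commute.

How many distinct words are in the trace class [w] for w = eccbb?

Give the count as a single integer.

6

0(e) covers ∅
1(c) covers 0:e
2(c) covers 1:c
3(b) covers 0:e
4(b) covers 3:b
floor of heap: 0:e
completions by unplaced set U, small U first (add the entries for U minus each lowest piece of U):
  |U|=1: {2}:1  {4}:1
  |U|=2: {1,2}:1  {2,4}:2  {3,4}:1
  |U|=3: {1,2,4}:3  {2,3,4}:3
  start at 0(e): 6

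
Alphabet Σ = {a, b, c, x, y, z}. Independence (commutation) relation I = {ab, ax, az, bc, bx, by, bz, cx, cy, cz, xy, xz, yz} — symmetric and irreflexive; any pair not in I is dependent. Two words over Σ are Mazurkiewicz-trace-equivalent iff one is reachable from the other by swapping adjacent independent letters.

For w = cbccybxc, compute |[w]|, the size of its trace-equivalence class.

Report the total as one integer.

drop 0:c onto floor
drop 1:b onto floor
drop 2:c onto {0:c}
drop 3:c onto {2:c}
drop 4:y onto floor
drop 5:b onto {1:b}
drop 6:x onto floor
drop 7:c onto {3:c}
ground layer = {0:c, 1:b, 4:y, 6:x}
drop-orders for the pieces not yet dropped (sum over which currently-grounded one goes next):
  1 to go: {4} 1  {5} 1  {6} 1  {7} 1
  2 to go: {1,5} 1  {3,7} 1  {4,5} 2  {4,6} 2  {4,7} 2  {5,6} 2  {5,7} 2  {6,7} 2
  3 to go: {1,4,5} 3  {1,5,6} 3  {1,5,7} 3  {2,3,7} 1  {3,4,7} 3  {3,5,7} 3  {3,6,7} 3  {4,5,6} 6  {4,5,7} 6  {4,6,7} 6  {5,6,7} 6
  4 to go: {0,2,3,7} 1  {1,3,5,7} 6  {1,4,5,6} 12  {1,4,5,7} 12  {1,5,6,7} 12  {2,3,4,7} 4  {2,3,5,7} 4  {2,3,6,7} 4  {3,4,5,7} 12  {3,4,6,7} 12  {3,5,6,7} 12  {4,5,6,7} 24
  5 to go: {0,2,3,4,7} 5  {0,2,3,5,7} 5  {0,2,3,6,7} 5  {1,2,3,5,7} 10  {1,3,4,5,7} 30  {1,3,5,6,7} 30  {1,4,5,6,7} 60  {2,3,4,5,7} 20  {2,3,4,6,7} 20  {2,3,5,6,7} 20  {3,4,5,6,7} 60
  6 to go: {0,1,2,3,5,7} 15  {0,2,3,4,5,7} 30  {0,2,3,4,6,7} 30  {0,2,3,5,6,7} 30  {1,2,3,4,5,7} 60  {1,2,3,5,6,7} 60  {1,3,4,5,6,7} 180  {2,3,4,5,6,7} 120
  if 0:c drops first: 420 orders
  if 1:b drops first: 210 orders
  if 4:y drops first: 105 orders
  if 6:x drops first: 105 orders
heap linearizations: 840

840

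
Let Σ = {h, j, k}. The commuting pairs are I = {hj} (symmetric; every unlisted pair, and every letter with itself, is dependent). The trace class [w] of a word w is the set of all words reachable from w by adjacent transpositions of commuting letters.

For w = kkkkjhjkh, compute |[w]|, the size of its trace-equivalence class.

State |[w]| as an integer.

piece 0:k — minimal
piece 1:k rests on {0:k}
piece 2:k rests on {1:k}
piece 3:k rests on {2:k}
piece 4:j rests on {3:k}
piece 5:h rests on {3:k}
piece 6:j rests on {4:j}
piece 7:k rests on {5:h, 6:j}
piece 8:h rests on {7:k}
minimal pieces: {0:k}
ways to finish when only these pieces remain (= sum over removing one remaining piece with nothing left below it):
  1 left: {8}→1
  2 left: {7,8}→1
  3 left: {5,7,8}→1  {6,7,8}→1
  4 left: {4,6,7,8}→1  {5,6,7,8}→2
  5 left: {4,5,6,7,8}→3
  6 left: {3,4,5,6,7,8}→3
  7 left: {2,3,4,5,6,7,8}→3
  placing 0:k first → 3 extensions

3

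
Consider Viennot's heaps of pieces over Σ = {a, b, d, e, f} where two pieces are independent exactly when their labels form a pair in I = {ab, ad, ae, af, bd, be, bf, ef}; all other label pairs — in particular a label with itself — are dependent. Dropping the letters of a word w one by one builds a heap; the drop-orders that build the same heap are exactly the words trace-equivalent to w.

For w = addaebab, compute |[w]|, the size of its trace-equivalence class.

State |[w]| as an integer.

560

0(a) covers ∅
1(d) covers ∅
2(d) covers 1:d
3(a) covers 0:a
4(e) covers 2:d
5(b) covers ∅
6(a) covers 3:a
7(b) covers 5:b
floor of heap: 0:a, 1:d, 5:b
completions by unplaced set U, small U first (add the entries for U minus each lowest piece of U):
  |U|=1: {4}:1  {6}:1  {7}:1
  |U|=2: {2,4}:1  {3,6}:1  {4,6}:2  {4,7}:2  {5,7}:1  {6,7}:2
  |U|=3: {0,3,6}:1  {1,2,4}:1  {2,4,6}:3  {2,4,7}:3  {3,4,6}:3  {3,6,7}:3  {4,5,7}:3  {4,6,7}:6  {5,6,7}:3
  |U|=4: {0,3,4,6}:4  {0,3,6,7}:4  {1,2,4,6}:4  {1,2,4,7}:4  {2,3,4,6}:6  {2,4,5,7}:6  {2,4,6,7}:12  {3,4,6,7}:12  {3,5,6,7}:6  {4,5,6,7}:12
  |U|=5: {0,2,3,4,6}:10  {0,3,4,6,7}:20  {0,3,5,6,7}:10  {1,2,3,4,6}:10  {1,2,4,5,7}:10  {1,2,4,6,7}:20  {2,3,4,6,7}:30  {2,4,5,6,7}:30  {3,4,5,6,7}:30
  |U|=6: {0,1,2,3,4,6}:20  {0,2,3,4,6,7}:60  {0,3,4,5,6,7}:60  {1,2,3,4,6,7}:60  {1,2,4,5,6,7}:60  {2,3,4,5,6,7}:90
  start at 0(a): 210
  start at 1(d): 210
  start at 5(b): 140
sum over floor = 560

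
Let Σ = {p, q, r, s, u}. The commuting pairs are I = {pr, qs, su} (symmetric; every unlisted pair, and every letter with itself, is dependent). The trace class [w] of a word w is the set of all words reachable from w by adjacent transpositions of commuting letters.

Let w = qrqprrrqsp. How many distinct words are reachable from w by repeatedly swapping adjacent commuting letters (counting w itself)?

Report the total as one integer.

0(q) covers ∅
1(r) covers 0:q
2(q) covers 1:r
3(p) covers 2:q
4(r) covers 2:q
5(r) covers 4:r
6(r) covers 5:r
7(q) covers 3:p, 6:r
8(s) covers 3:p, 6:r
9(p) covers 7:q, 8:s
floor of heap: 0:q
completions by unplaced set U, small U first (add the entries for U minus each lowest piece of U):
  |U|=1: {9}:1
  |U|=2: {7,9}:1  {8,9}:1
  |U|=3: {7,8,9}:2
  |U|=4: {3,7,8,9}:2  {6,7,8,9}:2
  |U|=5: {3,6,7,8,9}:4  {5,6,7,8,9}:2
  |U|=6: {3,5,6,7,8,9}:6  {4,5,6,7,8,9}:2
  |U|=7: {3,4,5,6,7,8,9}:8
  |U|=8: {2,3,4,5,6,7,8,9}:8
  start at 0(q): 8

8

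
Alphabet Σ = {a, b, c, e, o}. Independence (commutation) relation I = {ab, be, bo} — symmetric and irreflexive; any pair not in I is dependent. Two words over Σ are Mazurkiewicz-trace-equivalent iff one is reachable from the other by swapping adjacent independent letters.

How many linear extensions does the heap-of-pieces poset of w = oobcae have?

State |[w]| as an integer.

drop 0:o onto floor
drop 1:o onto {0:o}
drop 2:b onto floor
drop 3:c onto {1:o, 2:b}
drop 4:a onto {3:c}
drop 5:e onto {4:a}
ground layer = {0:o, 2:b}
drop-orders for the pieces not yet dropped (sum over which currently-grounded one goes next):
  1 to go: {5} 1
  2 to go: {4,5} 1
  3 to go: {3,4,5} 1
  4 to go: {1,3,4,5} 1  {2,3,4,5} 1
  if 0:o drops first: 2 orders
  if 2:b drops first: 1 orders
heap linearizations: 3

3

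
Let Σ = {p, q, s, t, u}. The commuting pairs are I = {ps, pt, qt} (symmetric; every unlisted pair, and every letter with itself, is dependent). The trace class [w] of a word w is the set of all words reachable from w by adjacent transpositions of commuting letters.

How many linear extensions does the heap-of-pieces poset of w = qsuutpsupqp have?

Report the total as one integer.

3

0(q) covers ∅
1(s) covers 0:q
2(u) covers 1:s
3(u) covers 2:u
4(t) covers 3:u
5(p) covers 3:u
6(s) covers 4:t
7(u) covers 5:p, 6:s
8(p) covers 7:u
9(q) covers 8:p
10(p) covers 9:q
floor of heap: 0:q
completions by unplaced set U, small U first (add the entries for U minus each lowest piece of U):
  |U|=1: {10}:1
  |U|=2: {9,10}:1
  |U|=3: {8,9,10}:1
  |U|=4: {7,8,9,10}:1
  |U|=5: {5,7,8,9,10}:1  {6,7,8,9,10}:1
  |U|=6: {4,6,7,8,9,10}:1  {5,6,7,8,9,10}:2
  |U|=7: {4,5,6,7,8,9,10}:3
  |U|=8: {3,4,5,6,7,8,9,10}:3
  |U|=9: {2,3,4,5,6,7,8,9,10}:3
  start at 0(q): 3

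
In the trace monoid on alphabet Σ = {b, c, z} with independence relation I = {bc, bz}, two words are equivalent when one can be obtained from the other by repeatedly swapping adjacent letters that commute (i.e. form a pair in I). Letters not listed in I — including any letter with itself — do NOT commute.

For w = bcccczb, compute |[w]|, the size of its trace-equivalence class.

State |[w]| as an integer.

21

#0=b has no predecessor
#1=c has no predecessor
#2=c depends on [1:c]
#3=c depends on [2:c]
#4=c depends on [3:c]
#5=z depends on [4:c]
#6=b depends on [0:b]
sources: [0:b, 1:c]
N(rest) = Σ N(rest − s) over sources s of rest; N(one piece) = 1:
  size 1 → [5]=1  [6]=1
  size 2 → [0,6]=1  [4,5]=1  [5,6]=2
  size 3 → [0,5,6]=3  [3,4,5]=1  [4,5,6]=3
  size 4 → [0,4,5,6]=6  [2,3,4,5]=1  [3,4,5,6]=4
  size 5 → [0,3,4,5,6]=10  [1,2,3,4,5]=1  [2,3,4,5,6]=5
  first=0(b) contributes 6
  first=1(c) contributes 15
|[w]| = 21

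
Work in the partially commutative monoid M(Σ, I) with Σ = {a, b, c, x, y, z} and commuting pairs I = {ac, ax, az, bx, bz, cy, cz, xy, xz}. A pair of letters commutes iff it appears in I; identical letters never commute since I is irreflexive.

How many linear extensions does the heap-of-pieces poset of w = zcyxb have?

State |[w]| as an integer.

#0=z has no predecessor
#1=c has no predecessor
#2=y depends on [0:z]
#3=x depends on [1:c]
#4=b depends on [1:c, 2:y]
sources: [0:z, 1:c]
N(rest) = Σ N(rest − s) over sources s of rest; N(one piece) = 1:
  size 1 → [3]=1  [4]=1
  size 2 → [2,4]=1  [3,4]=2
  size 3 → [0,2,4]=1  [1,3,4]=2  [2,3,4]=3
  first=0(z) contributes 5
  first=1(c) contributes 4
|[w]| = 9

9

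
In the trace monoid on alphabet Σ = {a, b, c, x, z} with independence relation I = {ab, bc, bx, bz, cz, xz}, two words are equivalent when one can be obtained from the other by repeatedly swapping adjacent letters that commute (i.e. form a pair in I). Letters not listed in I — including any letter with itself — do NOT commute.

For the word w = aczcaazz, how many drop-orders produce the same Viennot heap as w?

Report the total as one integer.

0(a) covers ∅
1(c) covers 0:a
2(z) covers 0:a
3(c) covers 1:c
4(a) covers 2:z, 3:c
5(a) covers 4:a
6(z) covers 5:a
7(z) covers 6:z
floor of heap: 0:a
completions by unplaced set U, small U first (add the entries for U minus each lowest piece of U):
  |U|=1: {7}:1
  |U|=2: {6,7}:1
  |U|=3: {5,6,7}:1
  |U|=4: {4,5,6,7}:1
  |U|=5: {2,4,5,6,7}:1  {3,4,5,6,7}:1
  |U|=6: {1,3,4,5,6,7}:1  {2,3,4,5,6,7}:2
  start at 0(a): 3

3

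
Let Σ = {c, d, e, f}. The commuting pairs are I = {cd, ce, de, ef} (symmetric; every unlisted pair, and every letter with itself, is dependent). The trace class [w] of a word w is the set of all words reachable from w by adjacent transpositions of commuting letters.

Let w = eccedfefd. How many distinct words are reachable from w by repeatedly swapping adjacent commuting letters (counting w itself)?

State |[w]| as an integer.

252

piece 0:e — minimal
piece 1:c — minimal
piece 2:c rests on {1:c}
piece 3:e rests on {0:e}
piece 4:d — minimal
piece 5:f rests on {2:c, 4:d}
piece 6:e rests on {3:e}
piece 7:f rests on {5:f}
piece 8:d rests on {7:f}
minimal pieces: {0:e, 1:c, 4:d}
ways to finish when only these pieces remain (= sum over removing one remaining piece with nothing left below it):
  1 left: {6}→1  {8}→1
  2 left: {3,6}→1  {6,8}→2  {7,8}→1
  3 left: {0,3,6}→1  {3,6,8}→3  {5,7,8}→1  {6,7,8}→3
  4 left: {0,3,6,8}→4  {2,5,7,8}→1  {3,6,7,8}→6  {4,5,7,8}→1  {5,6,7,8}→4
  5 left: {0,3,6,7,8}→10  {1,2,5,7,8}→1  {2,4,5,7,8}→2  {2,5,6,7,8}→5  {3,5,6,7,8}→10  {4,5,6,7,8}→5
  6 left: {0,3,5,6,7,8}→20  {1,2,4,5,7,8}→3  {1,2,5,6,7,8}→6  {2,3,5,6,7,8}→15  {2,4,5,6,7,8}→12  {3,4,5,6,7,8}→15
  7 left: {0,2,3,5,6,7,8}→35  {0,3,4,5,6,7,8}→35  {1,2,3,5,6,7,8}→21  {1,2,4,5,6,7,8}→21  {2,3,4,5,6,7,8}→42
  placing 0:e first → 84 extensions
  placing 1:c first → 112 extensions
  placing 4:d first → 56 extensions
total linear extensions = 252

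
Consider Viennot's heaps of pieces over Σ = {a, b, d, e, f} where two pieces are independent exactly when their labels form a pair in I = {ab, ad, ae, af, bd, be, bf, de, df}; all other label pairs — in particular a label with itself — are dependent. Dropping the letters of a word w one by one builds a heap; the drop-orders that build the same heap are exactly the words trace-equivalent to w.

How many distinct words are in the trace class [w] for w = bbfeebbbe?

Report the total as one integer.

126

piece 0:b — minimal
piece 1:b rests on {0:b}
piece 2:f — minimal
piece 3:e rests on {2:f}
piece 4:e rests on {3:e}
piece 5:b rests on {1:b}
piece 6:b rests on {5:b}
piece 7:b rests on {6:b}
piece 8:e rests on {4:e}
minimal pieces: {0:b, 2:f}
ways to finish when only these pieces remain (= sum over removing one remaining piece with nothing left below it):
  1 left: {7}→1  {8}→1
  2 left: {4,8}→1  {6,7}→1  {7,8}→2
  3 left: {3,4,8}→1  {4,7,8}→3  {5,6,7}→1  {6,7,8}→3
  4 left: {1,5,6,7}→1  {2,3,4,8}→1  {3,4,7,8}→4  {4,6,7,8}→6  {5,6,7,8}→4
  5 left: {0,1,5,6,7}→1  {1,5,6,7,8}→5  {2,3,4,7,8}→5  {3,4,6,7,8}→10  {4,5,6,7,8}→10
  6 left: {0,1,5,6,7,8}→6  {1,4,5,6,7,8}→15  {2,3,4,6,7,8}→15  {3,4,5,6,7,8}→20
  7 left: {0,1,4,5,6,7,8}→21  {1,3,4,5,6,7,8}→35  {2,3,4,5,6,7,8}→35
  placing 0:b first → 70 extensions
  placing 2:f first → 56 extensions
total linear extensions = 126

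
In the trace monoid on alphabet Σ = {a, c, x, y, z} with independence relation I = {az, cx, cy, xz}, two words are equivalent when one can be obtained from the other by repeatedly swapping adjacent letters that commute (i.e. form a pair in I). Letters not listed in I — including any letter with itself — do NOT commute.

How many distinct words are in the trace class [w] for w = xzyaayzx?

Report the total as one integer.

0(x) covers ∅
1(z) covers ∅
2(y) covers 0:x, 1:z
3(a) covers 2:y
4(a) covers 3:a
5(y) covers 4:a
6(z) covers 5:y
7(x) covers 5:y
floor of heap: 0:x, 1:z
completions by unplaced set U, small U first (add the entries for U minus each lowest piece of U):
  |U|=1: {6}:1  {7}:1
  |U|=2: {6,7}:2
  |U|=3: {5,6,7}:2
  |U|=4: {4,5,6,7}:2
  |U|=5: {3,4,5,6,7}:2
  |U|=6: {2,3,4,5,6,7}:2
  start at 0(x): 2
  start at 1(z): 2
sum over floor = 4

4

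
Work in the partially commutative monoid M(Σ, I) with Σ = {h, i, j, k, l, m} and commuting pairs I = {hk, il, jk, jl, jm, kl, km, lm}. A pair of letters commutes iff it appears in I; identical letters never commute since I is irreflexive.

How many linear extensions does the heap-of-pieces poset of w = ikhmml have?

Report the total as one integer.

piece 0:i — minimal
piece 1:k rests on {0:i}
piece 2:h rests on {0:i}
piece 3:m rests on {2:h}
piece 4:m rests on {3:m}
piece 5:l rests on {2:h}
minimal pieces: {0:i}
ways to finish when only these pieces remain (= sum over removing one remaining piece with nothing left below it):
  1 left: {1}→1  {4}→1  {5}→1
  2 left: {1,4}→2  {1,5}→2  {3,4}→1  {4,5}→2
  3 left: {1,3,4}→3  {1,4,5}→6  {3,4,5}→3
  4 left: {1,3,4,5}→12  {2,3,4,5}→3
  placing 0:i first → 15 extensions

15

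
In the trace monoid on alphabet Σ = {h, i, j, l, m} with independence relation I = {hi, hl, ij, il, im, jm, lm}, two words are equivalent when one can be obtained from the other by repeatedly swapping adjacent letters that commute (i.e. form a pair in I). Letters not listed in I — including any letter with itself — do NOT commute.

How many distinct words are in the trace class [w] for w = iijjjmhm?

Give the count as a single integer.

drop 0:i onto floor
drop 1:i onto {0:i}
drop 2:j onto floor
drop 3:j onto {2:j}
drop 4:j onto {3:j}
drop 5:m onto floor
drop 6:h onto {4:j, 5:m}
drop 7:m onto {6:h}
ground layer = {0:i, 2:j, 5:m}
drop-orders for the pieces not yet dropped (sum over which currently-grounded one goes next):
  1 to go: {1} 1  {7} 1
  2 to go: {0,1} 1  {1,7} 2  {6,7} 1
  3 to go: {0,1,7} 3  {1,6,7} 3  {4,6,7} 1  {5,6,7} 1
  4 to go: {0,1,6,7} 6  {1,4,6,7} 4  {1,5,6,7} 4  {3,4,6,7} 1  {4,5,6,7} 2
  5 to go: {0,1,4,6,7} 10  {0,1,5,6,7} 10  {1,3,4,6,7} 5  {1,4,5,6,7} 10  {2,3,4,6,7} 1  {3,4,5,6,7} 3
  6 to go: {0,1,3,4,6,7} 15  {0,1,4,5,6,7} 30  {1,2,3,4,6,7} 6  {1,3,4,5,6,7} 18  {2,3,4,5,6,7} 4
  if 0:i drops first: 28 orders
  if 2:j drops first: 63 orders
  if 5:m drops first: 21 orders
heap linearizations: 112

112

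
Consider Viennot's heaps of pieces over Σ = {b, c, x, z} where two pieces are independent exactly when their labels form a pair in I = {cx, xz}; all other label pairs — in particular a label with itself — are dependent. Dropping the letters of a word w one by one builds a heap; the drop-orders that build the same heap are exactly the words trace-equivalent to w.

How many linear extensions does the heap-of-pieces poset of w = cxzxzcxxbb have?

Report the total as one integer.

70

0(c) covers ∅
1(x) covers ∅
2(z) covers 0:c
3(x) covers 1:x
4(z) covers 2:z
5(c) covers 4:z
6(x) covers 3:x
7(x) covers 6:x
8(b) covers 5:c, 7:x
9(b) covers 8:b
floor of heap: 0:c, 1:x
completions by unplaced set U, small U first (add the entries for U minus each lowest piece of U):
  |U|=1: {9}:1
  |U|=2: {8,9}:1
  |U|=3: {5,8,9}:1  {7,8,9}:1
  |U|=4: {4,5,8,9}:1  {5,7,8,9}:2  {6,7,8,9}:1
  |U|=5: {2,4,5,8,9}:1  {3,6,7,8,9}:1  {4,5,7,8,9}:3  {5,6,7,8,9}:3
  |U|=6: {0,2,4,5,8,9}:1  {1,3,6,7,8,9}:1  {2,4,5,7,8,9}:4  {3,5,6,7,8,9}:4  {4,5,6,7,8,9}:6
  |U|=7: {0,2,4,5,7,8,9}:5  {1,3,5,6,7,8,9}:5  {2,4,5,6,7,8,9}:10  {3,4,5,6,7,8,9}:10
  |U|=8: {0,2,4,5,6,7,8,9}:15  {1,3,4,5,6,7,8,9}:15  {2,3,4,5,6,7,8,9}:20
  start at 0(c): 35
  start at 1(x): 35
sum over floor = 70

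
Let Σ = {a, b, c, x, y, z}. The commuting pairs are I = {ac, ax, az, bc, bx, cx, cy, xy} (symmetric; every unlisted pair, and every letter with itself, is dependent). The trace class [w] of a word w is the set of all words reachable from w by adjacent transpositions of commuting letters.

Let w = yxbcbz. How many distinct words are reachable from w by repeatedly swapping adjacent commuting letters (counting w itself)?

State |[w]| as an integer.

20

#0=y has no predecessor
#1=x has no predecessor
#2=b depends on [0:y]
#3=c has no predecessor
#4=b depends on [2:b]
#5=z depends on [1:x, 3:c, 4:b]
sources: [0:y, 1:x, 3:c]
N(rest) = Σ N(rest − s) over sources s of rest; N(one piece) = 1:
  size 1 → [5]=1
  size 2 → [1,5]=1  [3,5]=1  [4,5]=1
  size 3 → [1,3,5]=2  [1,4,5]=2  [2,4,5]=1  [3,4,5]=2
  size 4 → [0,2,4,5]=1  [1,2,4,5]=3  [1,3,4,5]=6  [2,3,4,5]=3
  first=0(y) contributes 12
  first=1(x) contributes 4
  first=3(c) contributes 4
|[w]| = 20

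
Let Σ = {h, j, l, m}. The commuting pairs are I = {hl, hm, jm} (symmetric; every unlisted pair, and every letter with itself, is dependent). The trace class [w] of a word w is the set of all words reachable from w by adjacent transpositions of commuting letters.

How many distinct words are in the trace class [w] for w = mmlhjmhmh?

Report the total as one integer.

piece 0:m — minimal
piece 1:m rests on {0:m}
piece 2:l rests on {1:m}
piece 3:h — minimal
piece 4:j rests on {2:l, 3:h}
piece 5:m rests on {2:l}
piece 6:h rests on {4:j}
piece 7:m rests on {5:m}
piece 8:h rests on {6:h}
minimal pieces: {0:m, 3:h}
ways to finish when only these pieces remain (= sum over removing one remaining piece with nothing left below it):
  1 left: {7}→1  {8}→1
  2 left: {5,7}→1  {6,8}→1  {7,8}→2
  3 left: {4,6,8}→1  {5,7,8}→3  {6,7,8}→3
  4 left: {3,4,6,8}→1  {4,6,7,8}→4  {5,6,7,8}→6
  5 left: {3,4,6,7,8}→5  {4,5,6,7,8}→10
  6 left: {2,4,5,6,7,8}→10  {3,4,5,6,7,8}→15
  7 left: {1,2,4,5,6,7,8}→10  {2,3,4,5,6,7,8}→25
  placing 0:m first → 35 extensions
  placing 3:h first → 10 extensions
total linear extensions = 45

45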